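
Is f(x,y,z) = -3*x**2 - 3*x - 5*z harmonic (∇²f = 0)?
No, ∇²f = -6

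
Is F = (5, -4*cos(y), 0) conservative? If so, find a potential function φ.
Yes, F is conservative. φ = 5*x - 4*sin(y)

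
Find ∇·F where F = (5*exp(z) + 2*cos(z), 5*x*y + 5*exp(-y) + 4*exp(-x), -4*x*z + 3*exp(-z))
x - 3*exp(-z) - 5*exp(-y)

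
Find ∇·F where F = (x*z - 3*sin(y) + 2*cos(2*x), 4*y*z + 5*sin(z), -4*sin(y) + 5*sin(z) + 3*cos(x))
5*z - 4*sin(2*x) + 5*cos(z)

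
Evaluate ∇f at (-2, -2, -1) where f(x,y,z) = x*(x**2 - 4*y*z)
(4, -8, -16)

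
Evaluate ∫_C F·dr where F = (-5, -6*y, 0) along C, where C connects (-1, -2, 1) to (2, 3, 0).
-30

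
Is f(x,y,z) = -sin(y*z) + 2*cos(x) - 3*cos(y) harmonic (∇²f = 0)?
No, ∇²f = y**2*sin(y*z) + z**2*sin(y*z) - 2*cos(x) + 3*cos(y)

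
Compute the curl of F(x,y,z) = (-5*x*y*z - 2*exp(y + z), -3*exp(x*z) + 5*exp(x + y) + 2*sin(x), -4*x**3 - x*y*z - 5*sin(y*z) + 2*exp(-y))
(-x*z + 3*x*exp(x*z) - 5*z*cos(y*z) - 2*exp(-y), 12*x**2 - 5*x*y + y*z - 2*exp(y + z), 5*x*z - 3*z*exp(x*z) + 5*exp(x + y) + 2*exp(y + z) + 2*cos(x))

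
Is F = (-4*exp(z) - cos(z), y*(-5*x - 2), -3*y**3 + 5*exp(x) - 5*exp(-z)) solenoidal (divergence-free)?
No, ∇·F = -5*x - 2 + 5*exp(-z)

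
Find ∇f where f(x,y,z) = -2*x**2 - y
(-4*x, -1, 0)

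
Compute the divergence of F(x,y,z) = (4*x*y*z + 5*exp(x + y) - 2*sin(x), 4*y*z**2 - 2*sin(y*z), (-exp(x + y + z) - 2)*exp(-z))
4*y*z + 4*z**2 - 2*z*cos(y*z) + 5*exp(x + y) - 2*cos(x) + 2*exp(-z)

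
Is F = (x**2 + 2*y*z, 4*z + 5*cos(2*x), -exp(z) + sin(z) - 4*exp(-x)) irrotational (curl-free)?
No, ∇×F = (-4, 2*y - 4*exp(-x), -2*z - 10*sin(2*x))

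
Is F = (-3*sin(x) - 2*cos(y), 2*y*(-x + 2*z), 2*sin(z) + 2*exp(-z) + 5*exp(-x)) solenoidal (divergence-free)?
No, ∇·F = -2*x + 4*z - 3*cos(x) + 2*cos(z) - 2*exp(-z)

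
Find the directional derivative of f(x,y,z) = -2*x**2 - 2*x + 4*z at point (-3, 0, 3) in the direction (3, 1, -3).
18*sqrt(19)/19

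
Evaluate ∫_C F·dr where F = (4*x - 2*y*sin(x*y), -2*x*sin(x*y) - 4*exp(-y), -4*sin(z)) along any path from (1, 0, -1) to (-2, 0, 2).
-4*cos(1) + 4*cos(2) + 6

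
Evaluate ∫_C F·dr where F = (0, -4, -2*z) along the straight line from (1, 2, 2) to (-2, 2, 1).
3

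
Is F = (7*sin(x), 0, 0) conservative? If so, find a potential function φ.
Yes, F is conservative. φ = -7*cos(x)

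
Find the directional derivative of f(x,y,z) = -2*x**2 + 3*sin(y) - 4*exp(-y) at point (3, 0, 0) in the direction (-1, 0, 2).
12*sqrt(5)/5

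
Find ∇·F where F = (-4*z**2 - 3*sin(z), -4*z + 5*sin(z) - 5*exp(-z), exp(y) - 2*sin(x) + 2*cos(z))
-2*sin(z)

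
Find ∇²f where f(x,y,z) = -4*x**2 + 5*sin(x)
-5*sin(x) - 8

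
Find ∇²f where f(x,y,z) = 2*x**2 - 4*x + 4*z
4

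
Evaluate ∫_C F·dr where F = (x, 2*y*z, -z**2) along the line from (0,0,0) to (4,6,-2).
-112/3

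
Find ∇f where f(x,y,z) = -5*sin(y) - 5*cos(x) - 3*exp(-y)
(5*sin(x), -5*cos(y) + 3*exp(-y), 0)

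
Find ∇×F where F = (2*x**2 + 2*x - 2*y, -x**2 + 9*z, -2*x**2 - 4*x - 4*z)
(-9, 4*x + 4, 2 - 2*x)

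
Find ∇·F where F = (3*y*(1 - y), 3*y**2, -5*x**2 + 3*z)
6*y + 3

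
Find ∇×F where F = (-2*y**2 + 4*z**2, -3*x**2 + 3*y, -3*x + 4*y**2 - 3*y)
(8*y - 3, 8*z + 3, -6*x + 4*y)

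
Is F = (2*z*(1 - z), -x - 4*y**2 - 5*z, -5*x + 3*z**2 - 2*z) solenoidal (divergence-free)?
No, ∇·F = -8*y + 6*z - 2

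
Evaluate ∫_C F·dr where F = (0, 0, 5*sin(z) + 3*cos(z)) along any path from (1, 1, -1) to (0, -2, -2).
-3*sin(2) - 5*cos(2) + 3*sin(1) + 5*cos(1)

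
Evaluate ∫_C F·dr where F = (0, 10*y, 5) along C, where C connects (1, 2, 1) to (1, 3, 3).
35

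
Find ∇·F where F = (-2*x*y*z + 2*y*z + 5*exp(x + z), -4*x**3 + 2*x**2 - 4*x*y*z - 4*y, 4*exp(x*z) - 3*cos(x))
-4*x*z + 4*x*exp(x*z) - 2*y*z + 5*exp(x + z) - 4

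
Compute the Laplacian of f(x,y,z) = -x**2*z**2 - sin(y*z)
-2*x**2 + y**2*sin(y*z) + z**2*sin(y*z) - 2*z**2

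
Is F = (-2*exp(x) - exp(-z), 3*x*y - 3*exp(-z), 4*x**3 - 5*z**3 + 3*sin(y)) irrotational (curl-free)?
No, ∇×F = (3*cos(y) - 3*exp(-z), -12*x**2 + exp(-z), 3*y)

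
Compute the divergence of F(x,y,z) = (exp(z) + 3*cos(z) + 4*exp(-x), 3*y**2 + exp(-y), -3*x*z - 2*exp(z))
-3*x + 6*y - 2*exp(z) - exp(-y) - 4*exp(-x)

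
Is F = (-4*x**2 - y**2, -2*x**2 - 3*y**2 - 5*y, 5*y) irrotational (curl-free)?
No, ∇×F = (5, 0, -4*x + 2*y)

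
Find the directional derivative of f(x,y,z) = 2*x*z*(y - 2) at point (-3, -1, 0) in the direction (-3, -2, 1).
9*sqrt(14)/7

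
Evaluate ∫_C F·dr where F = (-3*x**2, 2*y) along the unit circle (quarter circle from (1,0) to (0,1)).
2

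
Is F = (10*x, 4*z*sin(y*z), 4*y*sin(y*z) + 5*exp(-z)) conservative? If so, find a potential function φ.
Yes, F is conservative. φ = 5*x**2 - 4*cos(y*z) - 5*exp(-z)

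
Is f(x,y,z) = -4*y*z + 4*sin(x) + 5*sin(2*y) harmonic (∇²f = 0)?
No, ∇²f = -4*sin(x) - 20*sin(2*y)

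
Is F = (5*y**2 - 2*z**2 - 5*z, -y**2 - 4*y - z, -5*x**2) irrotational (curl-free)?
No, ∇×F = (1, 10*x - 4*z - 5, -10*y)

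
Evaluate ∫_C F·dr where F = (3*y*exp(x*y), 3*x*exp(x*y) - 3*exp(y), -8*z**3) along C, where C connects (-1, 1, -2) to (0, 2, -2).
-3*exp(2) - 3*exp(-1) + 3 + 3*E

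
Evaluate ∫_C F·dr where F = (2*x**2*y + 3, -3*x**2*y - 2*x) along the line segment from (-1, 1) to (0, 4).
23/12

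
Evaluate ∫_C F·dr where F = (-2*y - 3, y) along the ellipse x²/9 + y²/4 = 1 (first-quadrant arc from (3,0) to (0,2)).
3*pi + 11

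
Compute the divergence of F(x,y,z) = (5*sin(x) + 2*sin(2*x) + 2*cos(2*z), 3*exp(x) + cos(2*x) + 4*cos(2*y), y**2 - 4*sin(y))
-8*sin(2*y) + 5*cos(x) + 4*cos(2*x)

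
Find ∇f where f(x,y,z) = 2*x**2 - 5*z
(4*x, 0, -5)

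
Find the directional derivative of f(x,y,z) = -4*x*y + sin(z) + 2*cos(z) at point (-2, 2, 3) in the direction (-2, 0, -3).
sqrt(13)*(6*sin(3) - 3*cos(3) + 16)/13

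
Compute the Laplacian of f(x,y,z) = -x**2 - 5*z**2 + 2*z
-12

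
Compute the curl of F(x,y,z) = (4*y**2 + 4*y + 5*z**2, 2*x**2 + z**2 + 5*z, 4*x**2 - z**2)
(-2*z - 5, -8*x + 10*z, 4*x - 8*y - 4)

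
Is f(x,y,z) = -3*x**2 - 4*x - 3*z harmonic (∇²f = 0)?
No, ∇²f = -6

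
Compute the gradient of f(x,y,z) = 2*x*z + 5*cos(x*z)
(z*(2 - 5*sin(x*z)), 0, x*(2 - 5*sin(x*z)))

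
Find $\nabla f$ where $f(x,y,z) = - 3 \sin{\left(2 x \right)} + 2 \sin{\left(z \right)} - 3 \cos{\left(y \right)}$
(-6*cos(2*x), 3*sin(y), 2*cos(z))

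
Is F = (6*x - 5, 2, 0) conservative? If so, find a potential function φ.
Yes, F is conservative. φ = 3*x**2 - 5*x + 2*y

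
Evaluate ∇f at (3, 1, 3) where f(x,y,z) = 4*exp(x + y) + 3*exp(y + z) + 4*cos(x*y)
(-4*sin(3) + 4*exp(4), -12*sin(3) + 7*exp(4), 3*exp(4))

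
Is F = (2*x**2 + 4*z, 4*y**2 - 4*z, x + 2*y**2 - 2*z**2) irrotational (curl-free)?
No, ∇×F = (4*y + 4, 3, 0)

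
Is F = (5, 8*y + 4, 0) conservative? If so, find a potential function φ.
Yes, F is conservative. φ = 5*x + 4*y**2 + 4*y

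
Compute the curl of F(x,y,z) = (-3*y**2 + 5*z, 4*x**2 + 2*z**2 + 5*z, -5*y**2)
(-10*y - 4*z - 5, 5, 8*x + 6*y)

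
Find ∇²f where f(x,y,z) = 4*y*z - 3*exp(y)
-3*exp(y)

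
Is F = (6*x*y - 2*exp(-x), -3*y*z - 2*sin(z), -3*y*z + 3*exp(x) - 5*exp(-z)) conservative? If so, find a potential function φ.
No, ∇×F = (3*y - 3*z + 2*cos(z), -3*exp(x), -6*x) ≠ 0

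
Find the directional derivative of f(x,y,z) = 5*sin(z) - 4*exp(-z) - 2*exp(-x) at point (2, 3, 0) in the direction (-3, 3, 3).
sqrt(3)*(-2 + 9*exp(2))*exp(-2)/3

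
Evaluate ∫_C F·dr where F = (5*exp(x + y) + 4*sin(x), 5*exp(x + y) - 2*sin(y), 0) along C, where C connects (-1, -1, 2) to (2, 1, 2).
-5*exp(-2) - 4*cos(2) + 4*cos(1) + 5*exp(3)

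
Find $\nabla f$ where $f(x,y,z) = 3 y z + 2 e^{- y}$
(0, 3*z - 2*exp(-y), 3*y)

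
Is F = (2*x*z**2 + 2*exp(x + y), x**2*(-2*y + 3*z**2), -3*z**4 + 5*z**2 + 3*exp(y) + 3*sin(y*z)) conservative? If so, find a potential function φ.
No, ∇×F = (-6*x**2*z + 3*z*cos(y*z) + 3*exp(y), 4*x*z, -2*x*(2*y - 3*z**2) - 2*exp(x + y)) ≠ 0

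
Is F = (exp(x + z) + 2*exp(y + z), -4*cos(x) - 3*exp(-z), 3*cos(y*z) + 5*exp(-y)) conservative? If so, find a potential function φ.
No, ∇×F = (-3*z*sin(y*z) - 3*exp(-z) - 5*exp(-y), exp(x + z) + 2*exp(y + z), -2*exp(y + z) + 4*sin(x)) ≠ 0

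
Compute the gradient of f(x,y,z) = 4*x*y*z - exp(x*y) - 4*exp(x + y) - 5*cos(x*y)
(4*y*z - y*exp(x*y) + 5*y*sin(x*y) - 4*exp(x + y), 4*x*z - x*exp(x*y) + 5*x*sin(x*y) - 4*exp(x + y), 4*x*y)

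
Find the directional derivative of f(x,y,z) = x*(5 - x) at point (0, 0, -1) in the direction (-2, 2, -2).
-5*sqrt(3)/3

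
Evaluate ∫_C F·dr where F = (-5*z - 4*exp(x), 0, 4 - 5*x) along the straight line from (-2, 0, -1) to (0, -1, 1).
4*exp(-2) + 14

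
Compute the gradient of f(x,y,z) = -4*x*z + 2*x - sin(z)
(2 - 4*z, 0, -4*x - cos(z))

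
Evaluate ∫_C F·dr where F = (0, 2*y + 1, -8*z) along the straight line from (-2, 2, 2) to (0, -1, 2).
-6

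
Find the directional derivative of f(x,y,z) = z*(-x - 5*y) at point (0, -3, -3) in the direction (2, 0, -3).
-3*sqrt(13)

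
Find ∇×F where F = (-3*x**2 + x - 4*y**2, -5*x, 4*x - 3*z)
(0, -4, 8*y - 5)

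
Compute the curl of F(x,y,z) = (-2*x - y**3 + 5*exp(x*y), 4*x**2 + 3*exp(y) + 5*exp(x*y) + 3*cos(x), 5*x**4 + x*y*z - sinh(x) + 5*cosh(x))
(x*z, -20*x**3 - y*z - 5*sinh(x) + cosh(x), -5*x*exp(x*y) + 8*x + 3*y**2 + 5*y*exp(x*y) - 3*sin(x))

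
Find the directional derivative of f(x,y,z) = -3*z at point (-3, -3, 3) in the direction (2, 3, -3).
9*sqrt(22)/22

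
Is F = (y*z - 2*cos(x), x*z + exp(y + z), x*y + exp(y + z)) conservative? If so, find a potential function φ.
Yes, F is conservative. φ = x*y*z + exp(y + z) - 2*sin(x)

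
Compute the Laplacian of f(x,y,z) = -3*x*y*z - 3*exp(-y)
-3*exp(-y)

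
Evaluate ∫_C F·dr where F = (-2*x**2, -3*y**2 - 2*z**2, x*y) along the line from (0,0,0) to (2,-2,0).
8/3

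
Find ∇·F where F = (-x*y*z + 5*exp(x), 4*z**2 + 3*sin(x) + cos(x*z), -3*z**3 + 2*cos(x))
-y*z - 9*z**2 + 5*exp(x)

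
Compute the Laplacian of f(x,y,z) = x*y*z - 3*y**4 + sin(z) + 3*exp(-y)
-36*y**2 - sin(z) + 3*exp(-y)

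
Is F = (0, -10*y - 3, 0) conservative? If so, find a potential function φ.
Yes, F is conservative. φ = y*(-5*y - 3)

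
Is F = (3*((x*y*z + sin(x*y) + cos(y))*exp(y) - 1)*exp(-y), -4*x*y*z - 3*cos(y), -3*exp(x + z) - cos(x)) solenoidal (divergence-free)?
No, ∇·F = -4*x*z + 3*y*z + 3*y*cos(x*y) - 3*exp(x + z) + 3*sin(y)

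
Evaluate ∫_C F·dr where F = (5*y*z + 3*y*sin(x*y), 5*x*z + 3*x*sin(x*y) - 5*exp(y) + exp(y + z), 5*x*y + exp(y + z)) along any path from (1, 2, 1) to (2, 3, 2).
-6*exp(3) - 3*cos(6) + 3*cos(2) + 5*exp(2) + 50 + exp(5)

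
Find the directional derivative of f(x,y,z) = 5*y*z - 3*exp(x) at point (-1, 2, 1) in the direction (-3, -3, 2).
sqrt(22)*(9 + 5*E)*exp(-1)/22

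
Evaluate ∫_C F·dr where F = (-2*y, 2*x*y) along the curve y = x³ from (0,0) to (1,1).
5/14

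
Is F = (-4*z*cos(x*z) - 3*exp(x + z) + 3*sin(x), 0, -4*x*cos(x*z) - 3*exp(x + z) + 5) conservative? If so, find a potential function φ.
Yes, F is conservative. φ = 5*z - 3*exp(x + z) - 4*sin(x*z) - 3*cos(x)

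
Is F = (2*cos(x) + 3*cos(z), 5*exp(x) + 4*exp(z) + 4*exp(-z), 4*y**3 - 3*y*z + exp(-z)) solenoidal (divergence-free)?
No, ∇·F = -3*y - 2*sin(x) - exp(-z)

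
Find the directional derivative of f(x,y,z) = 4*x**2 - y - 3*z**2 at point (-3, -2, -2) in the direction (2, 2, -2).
-37*sqrt(3)/3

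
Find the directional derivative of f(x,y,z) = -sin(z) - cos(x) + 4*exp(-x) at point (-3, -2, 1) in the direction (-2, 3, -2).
2*sqrt(17)*(sin(3) + cos(1) + 4*exp(3))/17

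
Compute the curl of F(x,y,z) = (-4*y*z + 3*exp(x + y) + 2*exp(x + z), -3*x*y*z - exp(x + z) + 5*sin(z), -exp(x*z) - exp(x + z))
(3*x*y + exp(x + z) - 5*cos(z), -4*y + z*exp(x*z) + 3*exp(x + z), -3*y*z + 4*z - 3*exp(x + y) - exp(x + z))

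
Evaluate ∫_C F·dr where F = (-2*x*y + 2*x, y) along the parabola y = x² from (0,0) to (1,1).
1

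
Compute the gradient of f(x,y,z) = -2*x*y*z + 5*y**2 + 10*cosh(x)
(-2*y*z + 10*sinh(x), -2*x*z + 10*y, -2*x*y)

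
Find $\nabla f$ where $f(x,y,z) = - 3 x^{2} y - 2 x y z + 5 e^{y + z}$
(2*y*(-3*x - z), -3*x**2 - 2*x*z + 5*exp(y + z), -2*x*y + 5*exp(y + z))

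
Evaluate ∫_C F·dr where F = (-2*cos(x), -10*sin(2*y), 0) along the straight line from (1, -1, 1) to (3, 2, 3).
5*cos(4) - 2*sin(3) + 2*sin(1) - 5*cos(2)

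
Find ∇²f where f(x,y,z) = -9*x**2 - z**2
-20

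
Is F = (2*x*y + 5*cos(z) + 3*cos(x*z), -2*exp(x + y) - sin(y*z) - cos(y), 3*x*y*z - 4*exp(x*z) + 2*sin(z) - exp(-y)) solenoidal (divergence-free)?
No, ∇·F = 3*x*y - 4*x*exp(x*z) + 2*y - 3*z*sin(x*z) - z*cos(y*z) - 2*exp(x + y) + sin(y) + 2*cos(z)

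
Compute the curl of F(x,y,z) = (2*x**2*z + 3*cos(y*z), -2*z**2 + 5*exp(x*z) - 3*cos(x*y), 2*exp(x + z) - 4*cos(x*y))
(-5*x*exp(x*z) + 4*x*sin(x*y) + 4*z, 2*x**2 - 4*y*sin(x*y) - 3*y*sin(y*z) - 2*exp(x + z), 3*y*sin(x*y) + 5*z*exp(x*z) + 3*z*sin(y*z))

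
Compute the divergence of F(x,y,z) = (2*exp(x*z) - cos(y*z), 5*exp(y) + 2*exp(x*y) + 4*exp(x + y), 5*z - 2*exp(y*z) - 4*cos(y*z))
2*x*exp(x*y) - 2*y*exp(y*z) + 4*y*sin(y*z) + 2*z*exp(x*z) + 5*exp(y) + 4*exp(x + y) + 5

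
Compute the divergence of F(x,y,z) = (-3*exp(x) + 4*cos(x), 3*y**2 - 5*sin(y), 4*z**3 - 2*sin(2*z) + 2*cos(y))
6*y + 12*z**2 - 3*exp(x) - 4*sin(x) - 5*cos(y) - 4*cos(2*z)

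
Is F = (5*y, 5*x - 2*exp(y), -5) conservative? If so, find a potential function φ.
Yes, F is conservative. φ = 5*x*y - 5*z - 2*exp(y)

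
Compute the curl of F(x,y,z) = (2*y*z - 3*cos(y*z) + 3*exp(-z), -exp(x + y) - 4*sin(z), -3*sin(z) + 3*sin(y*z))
(3*z*cos(y*z) + 4*cos(z), 3*y*sin(y*z) + 2*y - 3*exp(-z), -3*z*sin(y*z) - 2*z - exp(x + y))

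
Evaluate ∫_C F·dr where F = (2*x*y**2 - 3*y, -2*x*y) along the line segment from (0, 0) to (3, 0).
0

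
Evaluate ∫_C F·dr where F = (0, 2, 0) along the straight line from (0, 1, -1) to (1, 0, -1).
-2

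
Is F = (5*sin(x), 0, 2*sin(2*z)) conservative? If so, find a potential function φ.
Yes, F is conservative. φ = -5*cos(x) - cos(2*z)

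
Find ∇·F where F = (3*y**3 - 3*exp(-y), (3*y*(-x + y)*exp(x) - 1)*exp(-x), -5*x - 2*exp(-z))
-3*x + 6*y + 2*exp(-z)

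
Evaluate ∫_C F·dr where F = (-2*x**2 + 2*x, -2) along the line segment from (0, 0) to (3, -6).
3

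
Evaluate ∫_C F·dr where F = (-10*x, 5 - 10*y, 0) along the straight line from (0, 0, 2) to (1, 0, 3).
-5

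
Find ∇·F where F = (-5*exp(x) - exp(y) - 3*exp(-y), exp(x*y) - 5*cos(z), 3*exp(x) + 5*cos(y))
x*exp(x*y) - 5*exp(x)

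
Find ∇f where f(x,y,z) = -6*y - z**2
(0, -6, -2*z)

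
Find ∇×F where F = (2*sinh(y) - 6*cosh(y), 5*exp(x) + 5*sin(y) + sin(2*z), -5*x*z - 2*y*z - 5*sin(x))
(-2*z - 2*cos(2*z), 5*z + 5*cos(x), 5*exp(x) + 6*sinh(y) - 2*cosh(y))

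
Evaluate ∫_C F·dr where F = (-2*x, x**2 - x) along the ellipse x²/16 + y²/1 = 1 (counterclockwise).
-4*pi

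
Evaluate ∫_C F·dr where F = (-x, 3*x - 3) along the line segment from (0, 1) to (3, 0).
-6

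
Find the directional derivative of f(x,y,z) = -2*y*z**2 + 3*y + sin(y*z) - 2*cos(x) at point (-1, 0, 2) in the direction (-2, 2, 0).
sqrt(2)*(-3/2 + sin(1))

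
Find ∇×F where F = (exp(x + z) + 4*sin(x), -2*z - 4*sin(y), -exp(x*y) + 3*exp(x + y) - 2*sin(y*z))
(-x*exp(x*y) - 2*z*cos(y*z) + 3*exp(x + y) + 2, y*exp(x*y) - 3*exp(x + y) + exp(x + z), 0)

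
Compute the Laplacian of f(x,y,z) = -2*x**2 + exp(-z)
-4 + exp(-z)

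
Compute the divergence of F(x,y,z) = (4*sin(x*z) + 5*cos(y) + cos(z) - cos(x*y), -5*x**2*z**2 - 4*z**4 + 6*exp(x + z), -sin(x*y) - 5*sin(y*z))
y*sin(x*y) - 5*y*cos(y*z) + 4*z*cos(x*z)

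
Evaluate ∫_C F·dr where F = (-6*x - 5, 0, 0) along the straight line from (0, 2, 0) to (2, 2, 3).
-22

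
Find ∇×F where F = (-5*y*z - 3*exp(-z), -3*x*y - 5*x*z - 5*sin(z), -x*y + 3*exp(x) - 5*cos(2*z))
(4*x + 5*cos(z), -4*y - 3*exp(x) + 3*exp(-z), -3*y)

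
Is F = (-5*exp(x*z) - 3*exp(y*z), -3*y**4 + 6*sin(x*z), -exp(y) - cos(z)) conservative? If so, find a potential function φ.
No, ∇×F = (-6*x*cos(x*z) - exp(y), -5*x*exp(x*z) - 3*y*exp(y*z), 3*z*(exp(y*z) + 2*cos(x*z))) ≠ 0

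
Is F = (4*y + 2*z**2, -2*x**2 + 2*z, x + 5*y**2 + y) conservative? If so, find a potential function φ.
No, ∇×F = (10*y - 1, 4*z - 1, -4*x - 4) ≠ 0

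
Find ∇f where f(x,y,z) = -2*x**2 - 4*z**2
(-4*x, 0, -8*z)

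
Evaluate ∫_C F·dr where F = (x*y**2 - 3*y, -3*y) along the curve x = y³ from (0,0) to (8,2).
54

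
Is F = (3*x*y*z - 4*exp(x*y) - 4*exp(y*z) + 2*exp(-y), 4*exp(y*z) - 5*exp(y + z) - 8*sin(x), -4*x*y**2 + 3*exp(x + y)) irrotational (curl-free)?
No, ∇×F = (-8*x*y - 4*y*exp(y*z) + 3*exp(x + y) + 5*exp(y + z), 3*x*y + 4*y**2 - 4*y*exp(y*z) - 3*exp(x + y), -3*x*z + 4*x*exp(x*y) + 4*z*exp(y*z) - 8*cos(x) + 2*exp(-y))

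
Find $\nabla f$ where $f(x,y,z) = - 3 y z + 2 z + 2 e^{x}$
(2*exp(x), -3*z, 2 - 3*y)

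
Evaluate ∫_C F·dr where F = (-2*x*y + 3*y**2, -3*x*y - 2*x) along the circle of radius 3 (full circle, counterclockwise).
-18*pi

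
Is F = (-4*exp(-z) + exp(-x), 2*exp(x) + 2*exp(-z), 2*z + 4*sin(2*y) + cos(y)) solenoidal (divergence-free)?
No, ∇·F = 2 - exp(-x)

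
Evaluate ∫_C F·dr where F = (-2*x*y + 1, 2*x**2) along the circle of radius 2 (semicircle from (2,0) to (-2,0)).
-4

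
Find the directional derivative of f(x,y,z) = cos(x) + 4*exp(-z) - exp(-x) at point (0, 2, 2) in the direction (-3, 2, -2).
sqrt(17)*(8 - 3*exp(2))*exp(-2)/17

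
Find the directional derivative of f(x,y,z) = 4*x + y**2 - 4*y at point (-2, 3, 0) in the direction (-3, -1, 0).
-7*sqrt(10)/5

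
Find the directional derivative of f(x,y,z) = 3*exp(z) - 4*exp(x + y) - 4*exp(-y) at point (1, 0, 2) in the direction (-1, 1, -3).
sqrt(11)*(4 - 9*exp(2))/11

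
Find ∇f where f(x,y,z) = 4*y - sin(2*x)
(-2*cos(2*x), 4, 0)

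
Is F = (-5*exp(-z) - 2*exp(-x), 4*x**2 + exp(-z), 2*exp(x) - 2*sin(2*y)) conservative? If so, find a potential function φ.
No, ∇×F = (-4*cos(2*y) + exp(-z), -2*exp(x) + 5*exp(-z), 8*x) ≠ 0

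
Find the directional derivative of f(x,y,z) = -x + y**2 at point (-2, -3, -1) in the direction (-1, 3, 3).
-17*sqrt(19)/19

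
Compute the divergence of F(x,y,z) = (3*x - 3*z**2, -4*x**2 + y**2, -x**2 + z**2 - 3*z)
2*y + 2*z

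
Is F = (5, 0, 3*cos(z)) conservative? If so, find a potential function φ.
Yes, F is conservative. φ = 5*x + 3*sin(z)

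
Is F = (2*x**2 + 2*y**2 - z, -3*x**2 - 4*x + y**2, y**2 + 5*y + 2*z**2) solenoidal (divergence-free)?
No, ∇·F = 4*x + 2*y + 4*z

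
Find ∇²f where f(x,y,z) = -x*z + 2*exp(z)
2*exp(z)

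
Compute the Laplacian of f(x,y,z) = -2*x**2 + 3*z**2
2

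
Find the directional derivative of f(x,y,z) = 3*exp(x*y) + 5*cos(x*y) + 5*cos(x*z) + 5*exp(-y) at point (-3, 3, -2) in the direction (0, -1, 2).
sqrt(5)*(6*exp(9)*sin(6) + 9/5 + exp(6) + 3*exp(9)*sin(9))*exp(-9)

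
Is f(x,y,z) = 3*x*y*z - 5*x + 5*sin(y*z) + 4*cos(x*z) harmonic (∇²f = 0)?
No, ∇²f = -4*x**2*cos(x*z) - 5*y**2*sin(y*z) - 5*z**2*sin(y*z) - 4*z**2*cos(x*z)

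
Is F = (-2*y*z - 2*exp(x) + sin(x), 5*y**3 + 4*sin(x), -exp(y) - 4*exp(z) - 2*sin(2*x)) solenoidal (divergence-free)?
No, ∇·F = 15*y**2 - 2*exp(x) - 4*exp(z) + cos(x)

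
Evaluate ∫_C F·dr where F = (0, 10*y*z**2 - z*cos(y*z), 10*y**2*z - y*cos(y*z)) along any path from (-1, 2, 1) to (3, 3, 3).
-sin(9) + sin(2) + 385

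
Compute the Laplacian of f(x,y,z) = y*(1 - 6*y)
-12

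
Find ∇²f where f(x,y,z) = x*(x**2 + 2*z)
6*x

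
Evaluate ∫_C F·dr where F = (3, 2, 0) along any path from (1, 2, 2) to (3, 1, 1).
4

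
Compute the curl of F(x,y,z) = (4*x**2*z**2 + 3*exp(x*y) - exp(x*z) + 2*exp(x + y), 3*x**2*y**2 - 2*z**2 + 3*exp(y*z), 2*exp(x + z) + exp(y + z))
(-3*y*exp(y*z) + 4*z + exp(y + z), 8*x**2*z - x*exp(x*z) - 2*exp(x + z), 6*x*y**2 - 3*x*exp(x*y) - 2*exp(x + y))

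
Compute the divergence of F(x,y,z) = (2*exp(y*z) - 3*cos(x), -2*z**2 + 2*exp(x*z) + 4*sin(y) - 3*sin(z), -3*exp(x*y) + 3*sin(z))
3*sin(x) + 4*cos(y) + 3*cos(z)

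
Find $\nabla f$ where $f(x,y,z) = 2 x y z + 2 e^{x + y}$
(2*y*z + 2*exp(x + y), 2*x*z + 2*exp(x + y), 2*x*y)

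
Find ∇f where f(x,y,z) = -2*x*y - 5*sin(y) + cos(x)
(-2*y - sin(x), -2*x - 5*cos(y), 0)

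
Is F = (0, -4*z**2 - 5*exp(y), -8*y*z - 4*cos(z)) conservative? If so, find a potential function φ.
Yes, F is conservative. φ = -4*y*z**2 - 5*exp(y) - 4*sin(z)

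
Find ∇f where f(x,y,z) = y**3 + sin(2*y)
(0, 3*y**2 + 2*cos(2*y), 0)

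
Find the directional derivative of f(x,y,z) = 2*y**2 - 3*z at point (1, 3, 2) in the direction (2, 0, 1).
-3*sqrt(5)/5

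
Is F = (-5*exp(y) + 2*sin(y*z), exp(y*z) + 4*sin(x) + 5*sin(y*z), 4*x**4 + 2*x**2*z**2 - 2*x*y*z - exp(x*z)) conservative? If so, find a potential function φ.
No, ∇×F = (-2*x*z - y*exp(y*z) - 5*y*cos(y*z), -16*x**3 - 4*x*z**2 + 2*y*z + 2*y*cos(y*z) + z*exp(x*z), -2*z*cos(y*z) + 5*exp(y) + 4*cos(x)) ≠ 0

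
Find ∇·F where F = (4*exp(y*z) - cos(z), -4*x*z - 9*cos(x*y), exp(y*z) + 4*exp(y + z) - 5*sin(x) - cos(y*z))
9*x*sin(x*y) + y*exp(y*z) + y*sin(y*z) + 4*exp(y + z)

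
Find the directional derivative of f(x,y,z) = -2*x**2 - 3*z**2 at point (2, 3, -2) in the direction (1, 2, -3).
-22*sqrt(14)/7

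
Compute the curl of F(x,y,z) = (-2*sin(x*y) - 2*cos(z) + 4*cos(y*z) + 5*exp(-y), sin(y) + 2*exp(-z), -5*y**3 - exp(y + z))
(-15*y**2 - exp(y + z) + 2*exp(-z), -4*y*sin(y*z) + 2*sin(z), 2*x*cos(x*y) + 4*z*sin(y*z) + 5*exp(-y))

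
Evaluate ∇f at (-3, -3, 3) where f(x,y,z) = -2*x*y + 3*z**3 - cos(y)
(6, 6 - sin(3), 81)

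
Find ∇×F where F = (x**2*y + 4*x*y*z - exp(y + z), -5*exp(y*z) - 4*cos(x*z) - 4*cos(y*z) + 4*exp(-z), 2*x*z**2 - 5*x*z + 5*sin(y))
(-4*x*sin(x*z) + 5*y*exp(y*z) - 4*y*sin(y*z) + 5*cos(y) + 4*exp(-z), 4*x*y - 2*z**2 + 5*z - exp(y + z), -x**2 - 4*x*z + 4*z*sin(x*z) + exp(y + z))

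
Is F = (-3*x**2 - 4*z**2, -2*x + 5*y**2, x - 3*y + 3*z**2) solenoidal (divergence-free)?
No, ∇·F = -6*x + 10*y + 6*z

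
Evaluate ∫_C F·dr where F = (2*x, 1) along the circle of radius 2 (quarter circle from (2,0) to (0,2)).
-2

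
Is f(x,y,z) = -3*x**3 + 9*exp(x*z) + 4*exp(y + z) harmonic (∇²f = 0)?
No, ∇²f = 9*x**2*exp(x*z) - 18*x + 9*z**2*exp(x*z) + 8*exp(y + z)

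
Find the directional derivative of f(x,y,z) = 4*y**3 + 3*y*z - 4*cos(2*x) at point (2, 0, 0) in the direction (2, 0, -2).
4*sqrt(2)*sin(4)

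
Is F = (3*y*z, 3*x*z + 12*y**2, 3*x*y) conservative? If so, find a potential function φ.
Yes, F is conservative. φ = y*(3*x*z + 4*y**2)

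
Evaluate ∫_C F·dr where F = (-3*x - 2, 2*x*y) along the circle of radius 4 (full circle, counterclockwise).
0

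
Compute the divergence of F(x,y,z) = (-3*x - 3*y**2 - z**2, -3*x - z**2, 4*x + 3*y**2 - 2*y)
-3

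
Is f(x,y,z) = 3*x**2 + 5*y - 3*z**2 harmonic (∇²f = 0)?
Yes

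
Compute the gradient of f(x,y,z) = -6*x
(-6, 0, 0)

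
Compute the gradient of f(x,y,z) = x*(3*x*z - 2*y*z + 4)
(6*x*z - 2*y*z + 4, -2*x*z, x*(3*x - 2*y))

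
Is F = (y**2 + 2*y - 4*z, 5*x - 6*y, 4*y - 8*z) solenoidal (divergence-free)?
No, ∇·F = -14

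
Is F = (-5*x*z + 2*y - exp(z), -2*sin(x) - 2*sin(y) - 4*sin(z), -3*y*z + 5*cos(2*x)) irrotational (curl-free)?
No, ∇×F = (-3*z + 4*cos(z), -5*x - exp(z) + 10*sin(2*x), -2*cos(x) - 2)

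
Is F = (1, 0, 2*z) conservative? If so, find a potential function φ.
Yes, F is conservative. φ = x + z**2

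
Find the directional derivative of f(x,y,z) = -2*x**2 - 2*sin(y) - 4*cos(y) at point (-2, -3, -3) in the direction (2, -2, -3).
4*sqrt(17)*(cos(3) + 2*sin(3) + 4)/17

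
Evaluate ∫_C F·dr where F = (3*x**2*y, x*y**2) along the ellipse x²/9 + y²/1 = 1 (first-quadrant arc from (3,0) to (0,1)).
-39*pi/8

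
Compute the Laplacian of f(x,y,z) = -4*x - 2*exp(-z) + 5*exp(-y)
-2*exp(-z) + 5*exp(-y)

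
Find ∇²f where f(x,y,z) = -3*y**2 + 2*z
-6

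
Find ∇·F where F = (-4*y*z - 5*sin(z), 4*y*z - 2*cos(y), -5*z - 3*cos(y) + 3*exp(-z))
4*z + 2*sin(y) - 5 - 3*exp(-z)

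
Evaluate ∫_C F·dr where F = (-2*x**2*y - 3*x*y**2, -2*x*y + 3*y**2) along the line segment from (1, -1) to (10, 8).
-30879/4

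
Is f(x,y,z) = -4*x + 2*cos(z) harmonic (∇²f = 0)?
No, ∇²f = -2*cos(z)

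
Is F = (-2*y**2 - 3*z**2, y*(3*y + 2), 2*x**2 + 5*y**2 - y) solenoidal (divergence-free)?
No, ∇·F = 6*y + 2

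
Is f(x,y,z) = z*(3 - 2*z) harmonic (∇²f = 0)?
No, ∇²f = -4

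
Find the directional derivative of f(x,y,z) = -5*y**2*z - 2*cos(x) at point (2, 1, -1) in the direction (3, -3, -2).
sqrt(22)*(-10 + 3*sin(2))/11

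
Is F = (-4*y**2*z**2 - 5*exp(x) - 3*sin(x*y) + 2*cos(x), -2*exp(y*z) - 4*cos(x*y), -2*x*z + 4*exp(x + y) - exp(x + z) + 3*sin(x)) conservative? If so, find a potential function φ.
No, ∇×F = (2*y*exp(y*z) + 4*exp(x + y), -8*y**2*z + 2*z - 4*exp(x + y) + exp(x + z) - 3*cos(x), 3*x*cos(x*y) + 8*y*z**2 + 4*y*sin(x*y)) ≠ 0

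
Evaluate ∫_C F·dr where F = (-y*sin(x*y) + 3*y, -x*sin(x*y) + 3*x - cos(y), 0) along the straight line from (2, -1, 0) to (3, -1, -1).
-3 + cos(3) - cos(2)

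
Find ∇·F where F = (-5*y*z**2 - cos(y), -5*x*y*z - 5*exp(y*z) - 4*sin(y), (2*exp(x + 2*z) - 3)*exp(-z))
-5*x*z - 5*z*exp(y*z) + 2*exp(x + z) - 4*cos(y) + 3*exp(-z)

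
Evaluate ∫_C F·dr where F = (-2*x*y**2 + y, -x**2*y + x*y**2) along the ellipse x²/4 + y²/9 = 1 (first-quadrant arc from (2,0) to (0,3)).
15*pi/8 + 9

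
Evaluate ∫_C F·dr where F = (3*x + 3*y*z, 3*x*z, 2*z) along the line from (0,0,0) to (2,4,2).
42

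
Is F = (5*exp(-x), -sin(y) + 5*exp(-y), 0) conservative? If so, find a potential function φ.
Yes, F is conservative. φ = cos(y) - 5*exp(-y) - 5*exp(-x)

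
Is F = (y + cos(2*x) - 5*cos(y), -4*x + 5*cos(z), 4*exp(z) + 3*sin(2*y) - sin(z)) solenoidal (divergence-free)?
No, ∇·F = 4*exp(z) - 2*sin(2*x) - cos(z)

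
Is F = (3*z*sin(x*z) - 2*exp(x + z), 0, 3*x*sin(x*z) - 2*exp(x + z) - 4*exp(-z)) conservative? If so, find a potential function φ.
Yes, F is conservative. φ = -2*exp(x + z) - 3*cos(x*z) + 4*exp(-z)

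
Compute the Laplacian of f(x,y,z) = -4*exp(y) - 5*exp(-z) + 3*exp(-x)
-4*exp(y) - 5*exp(-z) + 3*exp(-x)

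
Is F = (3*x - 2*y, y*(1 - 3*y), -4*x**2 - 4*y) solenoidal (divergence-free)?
No, ∇·F = 4 - 6*y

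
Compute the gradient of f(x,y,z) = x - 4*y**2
(1, -8*y, 0)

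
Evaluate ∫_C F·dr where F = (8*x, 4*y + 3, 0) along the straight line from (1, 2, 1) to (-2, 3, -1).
25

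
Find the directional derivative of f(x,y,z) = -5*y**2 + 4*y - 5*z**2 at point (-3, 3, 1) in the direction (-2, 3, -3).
-24*sqrt(22)/11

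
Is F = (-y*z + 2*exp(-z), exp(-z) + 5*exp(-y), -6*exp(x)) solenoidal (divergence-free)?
No, ∇·F = -5*exp(-y)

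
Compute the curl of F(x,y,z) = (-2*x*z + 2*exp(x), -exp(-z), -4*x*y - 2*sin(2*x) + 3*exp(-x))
(-4*x - exp(-z), -2*x + 4*y + 4*cos(2*x) + 3*exp(-x), 0)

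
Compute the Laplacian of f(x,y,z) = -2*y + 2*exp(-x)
2*exp(-x)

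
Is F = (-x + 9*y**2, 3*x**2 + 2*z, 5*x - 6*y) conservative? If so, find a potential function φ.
No, ∇×F = (-8, -5, 6*x - 18*y) ≠ 0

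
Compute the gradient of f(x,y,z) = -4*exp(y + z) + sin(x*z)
(z*cos(x*z), -4*exp(y + z), x*cos(x*z) - 4*exp(y + z))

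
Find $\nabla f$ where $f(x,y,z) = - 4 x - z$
(-4, 0, -1)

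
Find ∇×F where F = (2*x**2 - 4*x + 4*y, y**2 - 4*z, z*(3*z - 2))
(4, 0, -4)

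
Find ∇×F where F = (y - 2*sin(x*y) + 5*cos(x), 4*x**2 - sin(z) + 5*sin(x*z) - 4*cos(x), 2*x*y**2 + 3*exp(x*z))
(4*x*y - 5*x*cos(x*z) + cos(z), -2*y**2 - 3*z*exp(x*z), 2*x*cos(x*y) + 8*x + 5*z*cos(x*z) + 4*sin(x) - 1)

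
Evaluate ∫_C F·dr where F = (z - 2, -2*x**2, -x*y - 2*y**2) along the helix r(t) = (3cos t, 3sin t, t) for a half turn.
12 - 12*pi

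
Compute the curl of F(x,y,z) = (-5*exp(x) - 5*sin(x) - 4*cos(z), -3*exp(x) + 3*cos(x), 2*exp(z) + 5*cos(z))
(0, 4*sin(z), -3*exp(x) - 3*sin(x))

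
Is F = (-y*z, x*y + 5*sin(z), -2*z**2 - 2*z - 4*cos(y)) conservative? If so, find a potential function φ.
No, ∇×F = (4*sin(y) - 5*cos(z), -y, y + z) ≠ 0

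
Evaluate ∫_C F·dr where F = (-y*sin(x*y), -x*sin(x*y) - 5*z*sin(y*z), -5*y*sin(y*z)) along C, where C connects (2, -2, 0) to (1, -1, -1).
-5 - cos(4) + 6*cos(1)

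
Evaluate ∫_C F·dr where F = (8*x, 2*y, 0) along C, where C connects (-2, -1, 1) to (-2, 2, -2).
3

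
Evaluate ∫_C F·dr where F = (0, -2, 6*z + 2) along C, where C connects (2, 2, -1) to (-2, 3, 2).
13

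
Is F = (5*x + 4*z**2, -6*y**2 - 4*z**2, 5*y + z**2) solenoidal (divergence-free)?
No, ∇·F = -12*y + 2*z + 5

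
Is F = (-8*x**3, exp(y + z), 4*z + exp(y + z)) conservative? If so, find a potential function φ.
Yes, F is conservative. φ = -2*x**4 + 2*z**2 + exp(y + z)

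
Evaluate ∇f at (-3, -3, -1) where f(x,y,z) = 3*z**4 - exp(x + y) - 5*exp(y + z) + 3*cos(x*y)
(-exp(-6) + 9*sin(9), -5*exp(-4) - exp(-6) + 9*sin(9), -12 - 5*exp(-4))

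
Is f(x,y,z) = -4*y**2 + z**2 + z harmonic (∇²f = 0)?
No, ∇²f = -6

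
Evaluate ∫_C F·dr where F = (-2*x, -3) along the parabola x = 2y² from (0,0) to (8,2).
-70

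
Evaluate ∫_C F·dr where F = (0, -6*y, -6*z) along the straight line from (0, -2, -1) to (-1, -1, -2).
0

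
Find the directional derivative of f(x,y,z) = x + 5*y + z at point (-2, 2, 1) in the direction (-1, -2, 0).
-11*sqrt(5)/5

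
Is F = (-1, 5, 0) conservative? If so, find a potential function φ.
Yes, F is conservative. φ = -x + 5*y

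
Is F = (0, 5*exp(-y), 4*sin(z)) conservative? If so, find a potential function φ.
Yes, F is conservative. φ = -4*cos(z) - 5*exp(-y)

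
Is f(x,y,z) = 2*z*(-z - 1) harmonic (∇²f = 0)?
No, ∇²f = -4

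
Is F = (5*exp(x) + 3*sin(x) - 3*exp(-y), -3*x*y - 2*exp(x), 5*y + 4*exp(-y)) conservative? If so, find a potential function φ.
No, ∇×F = (5 - 4*exp(-y), 0, -3*y - 2*exp(x) - 3*exp(-y)) ≠ 0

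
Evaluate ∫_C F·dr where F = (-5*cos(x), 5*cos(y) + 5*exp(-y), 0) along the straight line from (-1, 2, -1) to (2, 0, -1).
-10*sin(2) - 5 - 5*sin(1) + 5*exp(-2)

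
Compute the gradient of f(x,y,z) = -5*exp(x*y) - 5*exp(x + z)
(-5*y*exp(x*y) - 5*exp(x + z), -5*x*exp(x*y), -5*exp(x + z))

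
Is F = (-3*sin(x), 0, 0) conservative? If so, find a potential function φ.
Yes, F is conservative. φ = 3*cos(x)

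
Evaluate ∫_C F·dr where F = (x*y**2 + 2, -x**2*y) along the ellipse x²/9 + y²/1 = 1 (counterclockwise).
0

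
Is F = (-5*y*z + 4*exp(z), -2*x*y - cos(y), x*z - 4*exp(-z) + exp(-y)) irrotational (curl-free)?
No, ∇×F = (-exp(-y), -5*y - z + 4*exp(z), -2*y + 5*z)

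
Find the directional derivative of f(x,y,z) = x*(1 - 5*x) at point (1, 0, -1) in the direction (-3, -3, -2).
27*sqrt(22)/22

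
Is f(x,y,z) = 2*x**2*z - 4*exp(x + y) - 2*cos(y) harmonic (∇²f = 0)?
No, ∇²f = 4*z - 8*exp(x + y) + 2*cos(y)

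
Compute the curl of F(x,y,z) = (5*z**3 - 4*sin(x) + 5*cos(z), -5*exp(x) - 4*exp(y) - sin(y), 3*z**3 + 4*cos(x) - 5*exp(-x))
(0, 15*z**2 + 4*sin(x) - 5*sin(z) - 5*exp(-x), -5*exp(x))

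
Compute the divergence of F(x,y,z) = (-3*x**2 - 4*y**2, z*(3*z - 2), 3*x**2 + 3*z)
3 - 6*x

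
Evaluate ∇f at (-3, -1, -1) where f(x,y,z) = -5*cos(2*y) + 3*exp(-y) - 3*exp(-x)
(3*exp(3), -10*sin(2) - 3*E, 0)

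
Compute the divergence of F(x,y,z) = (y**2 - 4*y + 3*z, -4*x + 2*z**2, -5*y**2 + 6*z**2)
12*z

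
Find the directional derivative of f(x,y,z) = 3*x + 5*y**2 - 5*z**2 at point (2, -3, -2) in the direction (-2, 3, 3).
-18*sqrt(22)/11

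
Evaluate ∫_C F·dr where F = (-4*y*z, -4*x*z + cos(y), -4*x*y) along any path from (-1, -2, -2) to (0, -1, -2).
-16 - sin(1) + sin(2)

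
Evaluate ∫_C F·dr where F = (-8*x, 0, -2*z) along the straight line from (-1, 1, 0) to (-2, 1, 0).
-12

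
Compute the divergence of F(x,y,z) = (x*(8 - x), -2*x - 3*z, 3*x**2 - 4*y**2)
8 - 2*x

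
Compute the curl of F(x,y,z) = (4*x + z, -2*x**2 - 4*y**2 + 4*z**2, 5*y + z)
(5 - 8*z, 1, -4*x)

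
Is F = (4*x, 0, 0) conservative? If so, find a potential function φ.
Yes, F is conservative. φ = 2*x**2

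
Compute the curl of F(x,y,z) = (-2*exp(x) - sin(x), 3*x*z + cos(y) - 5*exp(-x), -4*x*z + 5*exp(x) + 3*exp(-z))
(-3*x, 4*z - 5*exp(x), 3*z + 5*exp(-x))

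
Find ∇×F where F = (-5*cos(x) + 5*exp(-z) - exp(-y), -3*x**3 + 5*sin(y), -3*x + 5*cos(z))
(0, 3 - 5*exp(-z), -9*x**2 - exp(-y))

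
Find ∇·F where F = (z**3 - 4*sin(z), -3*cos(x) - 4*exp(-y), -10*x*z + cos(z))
-10*x - sin(z) + 4*exp(-y)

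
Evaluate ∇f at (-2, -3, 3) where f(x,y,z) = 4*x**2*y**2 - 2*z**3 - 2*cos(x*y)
(-144 - 6*sin(6), -96 - 4*sin(6), -54)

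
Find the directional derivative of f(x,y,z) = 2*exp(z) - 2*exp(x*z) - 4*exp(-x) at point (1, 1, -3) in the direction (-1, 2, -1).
sqrt(6)*(-2*exp(2) - 3)*exp(-3)/3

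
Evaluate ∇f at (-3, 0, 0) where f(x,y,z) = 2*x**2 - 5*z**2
(-12, 0, 0)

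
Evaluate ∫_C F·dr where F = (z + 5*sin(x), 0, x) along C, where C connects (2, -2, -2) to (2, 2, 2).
8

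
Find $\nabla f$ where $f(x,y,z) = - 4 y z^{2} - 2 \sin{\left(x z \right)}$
(-2*z*cos(x*z), -4*z**2, -2*x*cos(x*z) - 8*y*z)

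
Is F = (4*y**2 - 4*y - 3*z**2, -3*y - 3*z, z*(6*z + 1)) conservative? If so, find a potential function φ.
No, ∇×F = (3, -6*z, 4 - 8*y) ≠ 0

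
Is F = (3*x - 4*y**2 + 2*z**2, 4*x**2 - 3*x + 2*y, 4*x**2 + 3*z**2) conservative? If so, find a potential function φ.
No, ∇×F = (0, -8*x + 4*z, 8*x + 8*y - 3) ≠ 0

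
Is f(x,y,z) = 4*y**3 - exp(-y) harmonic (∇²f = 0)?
No, ∇²f = 24*y - exp(-y)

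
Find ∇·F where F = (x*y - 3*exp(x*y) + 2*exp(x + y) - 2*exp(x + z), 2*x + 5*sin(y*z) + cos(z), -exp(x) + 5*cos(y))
-3*y*exp(x*y) + y + 5*z*cos(y*z) + 2*exp(x + y) - 2*exp(x + z)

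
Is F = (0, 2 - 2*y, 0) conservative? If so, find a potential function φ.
Yes, F is conservative. φ = y*(2 - y)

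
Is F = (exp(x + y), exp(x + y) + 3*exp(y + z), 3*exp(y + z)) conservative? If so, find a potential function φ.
Yes, F is conservative. φ = exp(x + y) + 3*exp(y + z)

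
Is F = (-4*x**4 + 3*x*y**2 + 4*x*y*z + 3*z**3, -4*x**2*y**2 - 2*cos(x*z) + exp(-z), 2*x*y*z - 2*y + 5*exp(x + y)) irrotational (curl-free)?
No, ∇×F = (2*x*z - 2*x*sin(x*z) + 5*exp(x + y) - 2 + exp(-z), 4*x*y - 2*y*z + 9*z**2 - 5*exp(x + y), -8*x*y**2 - 6*x*y - 4*x*z + 2*z*sin(x*z))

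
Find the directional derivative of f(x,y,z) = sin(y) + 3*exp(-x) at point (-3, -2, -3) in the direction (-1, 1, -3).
sqrt(11)*(cos(2) + 3*exp(3))/11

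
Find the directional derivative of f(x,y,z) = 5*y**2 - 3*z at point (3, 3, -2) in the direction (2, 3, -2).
96*sqrt(17)/17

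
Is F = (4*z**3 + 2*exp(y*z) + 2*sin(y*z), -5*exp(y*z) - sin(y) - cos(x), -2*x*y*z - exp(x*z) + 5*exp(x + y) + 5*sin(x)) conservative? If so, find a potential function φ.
No, ∇×F = (-2*x*z + 5*y*exp(y*z) + 5*exp(x + y), 2*y*z + 2*y*exp(y*z) + 2*y*cos(y*z) + 12*z**2 + z*exp(x*z) - 5*exp(x + y) - 5*cos(x), -2*z*exp(y*z) - 2*z*cos(y*z) + sin(x)) ≠ 0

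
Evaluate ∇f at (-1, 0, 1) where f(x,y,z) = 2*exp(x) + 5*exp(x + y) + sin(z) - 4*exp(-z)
(7*exp(-1), 5*exp(-1), cos(1) + 4*exp(-1))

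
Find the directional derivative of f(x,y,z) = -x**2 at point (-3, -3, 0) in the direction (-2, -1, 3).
-6*sqrt(14)/7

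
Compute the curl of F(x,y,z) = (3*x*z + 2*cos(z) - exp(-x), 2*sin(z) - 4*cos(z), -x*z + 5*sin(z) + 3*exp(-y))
(-4*sin(z) - 2*cos(z) - 3*exp(-y), 3*x + z - 2*sin(z), 0)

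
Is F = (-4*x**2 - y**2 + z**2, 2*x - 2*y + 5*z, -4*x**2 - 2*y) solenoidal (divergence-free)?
No, ∇·F = -8*x - 2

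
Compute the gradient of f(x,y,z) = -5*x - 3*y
(-5, -3, 0)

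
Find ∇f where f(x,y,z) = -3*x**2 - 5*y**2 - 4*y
(-6*x, -10*y - 4, 0)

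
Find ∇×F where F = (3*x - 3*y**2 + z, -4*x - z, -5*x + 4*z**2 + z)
(1, 6, 6*y - 4)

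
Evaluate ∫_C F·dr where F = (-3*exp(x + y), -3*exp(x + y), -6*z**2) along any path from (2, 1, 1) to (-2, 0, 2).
-14 - 3*exp(-2) + 3*exp(3)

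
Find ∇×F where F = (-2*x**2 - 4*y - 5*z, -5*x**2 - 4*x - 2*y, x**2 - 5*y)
(-5, -2*x - 5, -10*x)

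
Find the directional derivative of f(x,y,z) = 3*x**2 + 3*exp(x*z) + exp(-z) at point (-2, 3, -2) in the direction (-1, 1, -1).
sqrt(3)*(exp(2) + 12 + 12*exp(4))/3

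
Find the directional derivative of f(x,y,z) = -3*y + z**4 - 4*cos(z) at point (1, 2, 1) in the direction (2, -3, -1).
sqrt(14)*(5 - 4*sin(1))/14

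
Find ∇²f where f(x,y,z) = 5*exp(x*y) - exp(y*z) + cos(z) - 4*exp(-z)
5*x**2*exp(x*y) + 5*y**2*exp(x*y) - y**2*exp(y*z) - z**2*exp(y*z) - cos(z) - 4*exp(-z)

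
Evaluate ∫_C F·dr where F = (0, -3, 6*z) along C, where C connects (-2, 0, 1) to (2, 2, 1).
-6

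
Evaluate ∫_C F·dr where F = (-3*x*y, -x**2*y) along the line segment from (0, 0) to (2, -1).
3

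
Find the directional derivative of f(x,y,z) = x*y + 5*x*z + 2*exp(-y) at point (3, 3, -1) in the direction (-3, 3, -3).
2*sqrt(3)*(-5*exp(3) - 1)*exp(-3)/3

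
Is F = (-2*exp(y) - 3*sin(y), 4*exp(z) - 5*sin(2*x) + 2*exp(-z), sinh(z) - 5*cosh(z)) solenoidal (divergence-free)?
No, ∇·F = -5*sinh(z) + cosh(z)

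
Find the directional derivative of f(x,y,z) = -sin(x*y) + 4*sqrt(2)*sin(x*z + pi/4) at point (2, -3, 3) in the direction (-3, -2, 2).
5*sqrt(17)*(-5*cos(6) + 4*sin(6))/17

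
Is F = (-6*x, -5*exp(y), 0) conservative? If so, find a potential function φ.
Yes, F is conservative. φ = -3*x**2 - 5*exp(y)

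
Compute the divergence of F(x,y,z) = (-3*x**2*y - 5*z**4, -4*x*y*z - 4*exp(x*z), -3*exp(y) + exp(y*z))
-6*x*y - 4*x*z + y*exp(y*z)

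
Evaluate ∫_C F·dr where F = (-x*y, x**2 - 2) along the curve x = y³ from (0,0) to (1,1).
-16/7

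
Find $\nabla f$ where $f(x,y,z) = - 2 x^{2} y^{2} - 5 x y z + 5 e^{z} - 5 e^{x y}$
(y*(-4*x*y - 5*z - 5*exp(x*y)), x*(-4*x*y - 5*z - 5*exp(x*y)), -5*x*y + 5*exp(z))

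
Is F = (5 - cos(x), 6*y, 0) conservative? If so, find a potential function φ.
Yes, F is conservative. φ = 5*x + 3*y**2 - sin(x)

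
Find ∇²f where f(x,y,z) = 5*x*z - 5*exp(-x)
-5*exp(-x)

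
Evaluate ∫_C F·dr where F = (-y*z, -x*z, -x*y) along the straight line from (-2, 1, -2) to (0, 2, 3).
4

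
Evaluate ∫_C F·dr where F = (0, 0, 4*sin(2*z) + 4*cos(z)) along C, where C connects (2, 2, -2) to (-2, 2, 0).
-2 + 2*cos(4) + 4*sin(2)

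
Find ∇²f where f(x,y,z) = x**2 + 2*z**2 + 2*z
6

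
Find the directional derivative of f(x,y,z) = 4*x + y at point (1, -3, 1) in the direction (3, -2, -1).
5*sqrt(14)/7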